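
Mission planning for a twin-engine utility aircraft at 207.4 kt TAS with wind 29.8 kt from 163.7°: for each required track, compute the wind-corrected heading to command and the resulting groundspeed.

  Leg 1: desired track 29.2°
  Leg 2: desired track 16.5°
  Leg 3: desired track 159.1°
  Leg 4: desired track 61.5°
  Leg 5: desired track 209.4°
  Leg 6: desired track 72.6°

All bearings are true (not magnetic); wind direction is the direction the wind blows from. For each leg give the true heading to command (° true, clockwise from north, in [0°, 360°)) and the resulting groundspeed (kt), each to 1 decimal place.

Leg 1: heading=35.1°, groundspeed=227.2 kt
Leg 2: heading=21.0°, groundspeed=231.8 kt
Leg 3: heading=159.8°, groundspeed=177.7 kt
Leg 4: heading=69.6°, groundspeed=211.6 kt
Leg 5: heading=203.5°, groundspeed=185.5 kt
Leg 6: heading=80.9°, groundspeed=205.8 kt

Leg 1: desired track 29.2°; wind correction +5.9° → command heading 35.1°, groundspeed 227.2 kt
Leg 2: desired track 16.5°; wind correction +4.5° → command heading 21.0°, groundspeed 231.8 kt
Leg 3: desired track 159.1°; wind correction +0.7° → command heading 159.8°, groundspeed 177.7 kt
Leg 4: desired track 61.5°; wind correction +8.1° → command heading 69.6°, groundspeed 211.6 kt
Leg 5: desired track 209.4°; wind correction -5.9° → command heading 203.5°, groundspeed 185.5 kt
Leg 6: desired track 72.6°; wind correction +8.3° → command heading 80.9°, groundspeed 205.8 kt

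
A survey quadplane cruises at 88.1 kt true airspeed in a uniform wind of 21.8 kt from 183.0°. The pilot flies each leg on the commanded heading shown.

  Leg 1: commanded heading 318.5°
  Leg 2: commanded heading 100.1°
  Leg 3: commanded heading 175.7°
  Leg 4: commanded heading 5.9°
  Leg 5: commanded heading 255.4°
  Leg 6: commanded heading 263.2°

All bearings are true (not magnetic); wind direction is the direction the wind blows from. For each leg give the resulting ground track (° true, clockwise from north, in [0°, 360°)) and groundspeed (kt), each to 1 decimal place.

Leg 1: heading 318.5°; drift +8.4° → track 326.9°, groundspeed 104.8 kt
Leg 2: heading 100.1°; drift -14.2° → track 85.9°, groundspeed 88.1 kt
Leg 3: heading 175.7°; drift -2.4° → track 173.3°, groundspeed 66.5 kt
Leg 4: heading 5.9°; drift -0.6° → track 5.3°, groundspeed 109.9 kt
Leg 5: heading 255.4°; drift +14.3° → track 269.7°, groundspeed 84.1 kt
Leg 6: heading 263.2°; drift +14.3° → track 277.5°, groundspeed 87.1 kt

Leg 1: track=326.9°, groundspeed=104.8 kt
Leg 2: track=85.9°, groundspeed=88.1 kt
Leg 3: track=173.3°, groundspeed=66.5 kt
Leg 4: track=5.3°, groundspeed=109.9 kt
Leg 5: track=269.7°, groundspeed=84.1 kt
Leg 6: track=277.5°, groundspeed=87.1 kt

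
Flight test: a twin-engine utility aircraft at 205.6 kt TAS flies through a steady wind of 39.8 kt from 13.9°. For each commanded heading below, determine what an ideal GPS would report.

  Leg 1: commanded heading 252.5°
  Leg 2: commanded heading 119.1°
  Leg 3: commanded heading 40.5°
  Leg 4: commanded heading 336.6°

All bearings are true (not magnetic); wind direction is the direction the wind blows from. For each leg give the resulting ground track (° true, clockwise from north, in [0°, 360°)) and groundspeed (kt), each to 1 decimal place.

Leg 1: track=244.0°, groundspeed=228.9 kt
Leg 2: track=129.2°, groundspeed=219.4 kt
Leg 3: track=46.5°, groundspeed=170.9 kt
Leg 4: track=328.7°, groundspeed=175.6 kt

Leg 1: heading 252.5°; drift -8.5° → track 244.0°, groundspeed 228.9 kt
Leg 2: heading 119.1°; drift +10.1° → track 129.2°, groundspeed 219.4 kt
Leg 3: heading 40.5°; drift +6.0° → track 46.5°, groundspeed 170.9 kt
Leg 4: heading 336.6°; drift -7.9° → track 328.7°, groundspeed 175.6 kt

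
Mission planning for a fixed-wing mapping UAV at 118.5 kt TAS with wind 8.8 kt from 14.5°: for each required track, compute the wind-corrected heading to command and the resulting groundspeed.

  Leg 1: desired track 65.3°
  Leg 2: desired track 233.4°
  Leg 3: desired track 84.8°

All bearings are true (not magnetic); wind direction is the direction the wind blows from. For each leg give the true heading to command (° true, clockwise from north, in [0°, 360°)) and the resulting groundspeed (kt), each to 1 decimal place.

Leg 1: desired track 65.3°; wind correction -3.3° → command heading 62.0°, groundspeed 112.7 kt
Leg 2: desired track 233.4°; wind correction +2.7° → command heading 236.1°, groundspeed 125.2 kt
Leg 3: desired track 84.8°; wind correction -4.0° → command heading 80.8°, groundspeed 115.2 kt

Leg 1: heading=62.0°, groundspeed=112.7 kt
Leg 2: heading=236.1°, groundspeed=125.2 kt
Leg 3: heading=80.8°, groundspeed=115.2 kt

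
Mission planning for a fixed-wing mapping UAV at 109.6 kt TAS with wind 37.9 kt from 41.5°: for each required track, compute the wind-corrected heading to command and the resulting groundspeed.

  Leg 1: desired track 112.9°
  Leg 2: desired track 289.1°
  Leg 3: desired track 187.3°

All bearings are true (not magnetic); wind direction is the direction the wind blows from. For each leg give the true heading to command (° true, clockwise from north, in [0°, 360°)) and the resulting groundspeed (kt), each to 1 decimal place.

Leg 1: heading=93.8°, groundspeed=91.5 kt
Leg 2: heading=307.7°, groundspeed=118.3 kt
Leg 3: heading=176.1°, groundspeed=138.9 kt

Leg 1: desired track 112.9°; wind correction -19.1° → command heading 93.8°, groundspeed 91.5 kt
Leg 2: desired track 289.1°; wind correction +18.6° → command heading 307.7°, groundspeed 118.3 kt
Leg 3: desired track 187.3°; wind correction -11.2° → command heading 176.1°, groundspeed 138.9 kt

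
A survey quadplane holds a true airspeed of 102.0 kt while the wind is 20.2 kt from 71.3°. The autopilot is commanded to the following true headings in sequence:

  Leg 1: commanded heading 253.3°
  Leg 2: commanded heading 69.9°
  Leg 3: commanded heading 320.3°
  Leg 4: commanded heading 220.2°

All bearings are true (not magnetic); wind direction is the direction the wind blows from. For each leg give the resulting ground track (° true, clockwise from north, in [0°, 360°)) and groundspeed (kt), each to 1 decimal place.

Leg 1: track=253.0°, groundspeed=122.2 kt
Leg 2: track=69.6°, groundspeed=81.8 kt
Leg 3: track=310.5°, groundspeed=110.9 kt
Leg 4: track=225.2°, groundspeed=119.8 kt

Leg 1: heading 253.3°; drift -0.3° → track 253.0°, groundspeed 122.2 kt
Leg 2: heading 69.9°; drift -0.3° → track 69.6°, groundspeed 81.8 kt
Leg 3: heading 320.3°; drift -9.8° → track 310.5°, groundspeed 110.9 kt
Leg 4: heading 220.2°; drift +5.0° → track 225.2°, groundspeed 119.8 kt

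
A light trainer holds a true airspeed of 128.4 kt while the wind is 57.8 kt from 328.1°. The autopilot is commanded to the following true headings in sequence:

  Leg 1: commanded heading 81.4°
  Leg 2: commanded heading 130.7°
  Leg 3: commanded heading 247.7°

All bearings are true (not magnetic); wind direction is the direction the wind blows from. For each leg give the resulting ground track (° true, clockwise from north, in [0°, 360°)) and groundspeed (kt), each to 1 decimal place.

Leg 1: track=100.7°, groundspeed=160.3 kt
Leg 2: track=136.1°, groundspeed=184.4 kt
Leg 3: track=222.1°, groundspeed=131.7 kt

Leg 1: heading 81.4°; drift +19.3° → track 100.7°, groundspeed 160.3 kt
Leg 2: heading 130.7°; drift +5.4° → track 136.1°, groundspeed 184.4 kt
Leg 3: heading 247.7°; drift -25.6° → track 222.1°, groundspeed 131.7 kt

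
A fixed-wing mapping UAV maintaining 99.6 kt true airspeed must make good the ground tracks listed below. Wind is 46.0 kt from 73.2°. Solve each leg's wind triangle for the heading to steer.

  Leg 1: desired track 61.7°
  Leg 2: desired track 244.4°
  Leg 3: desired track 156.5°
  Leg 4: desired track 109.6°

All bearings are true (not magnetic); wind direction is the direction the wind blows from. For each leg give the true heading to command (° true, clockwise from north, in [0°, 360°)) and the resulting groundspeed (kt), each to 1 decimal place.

Leg 1: heading=67.0°, groundspeed=54.1 kt
Leg 2: heading=240.3°, groundspeed=144.8 kt
Leg 3: heading=129.2°, groundspeed=83.1 kt
Leg 4: heading=93.7°, groundspeed=58.8 kt

Leg 1: desired track 61.7°; wind correction +5.3° → command heading 67.0°, groundspeed 54.1 kt
Leg 2: desired track 244.4°; wind correction -4.1° → command heading 240.3°, groundspeed 144.8 kt
Leg 3: desired track 156.5°; wind correction -27.3° → command heading 129.2°, groundspeed 83.1 kt
Leg 4: desired track 109.6°; wind correction -15.9° → command heading 93.7°, groundspeed 58.8 kt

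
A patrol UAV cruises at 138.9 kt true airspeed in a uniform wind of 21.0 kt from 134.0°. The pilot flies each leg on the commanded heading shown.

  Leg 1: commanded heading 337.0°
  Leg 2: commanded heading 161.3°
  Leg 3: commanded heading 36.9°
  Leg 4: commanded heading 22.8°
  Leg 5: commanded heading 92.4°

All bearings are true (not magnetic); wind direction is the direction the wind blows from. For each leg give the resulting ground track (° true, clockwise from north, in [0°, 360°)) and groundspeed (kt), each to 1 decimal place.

Leg 1: track=334.0°, groundspeed=158.4 kt
Leg 2: track=165.9°, groundspeed=120.6 kt
Leg 3: track=28.5°, groundspeed=143.0 kt
Leg 4: track=15.2°, groundspeed=147.8 kt
Leg 5: track=85.9°, groundspeed=124.0 kt

Leg 1: heading 337.0°; drift -3.0° → track 334.0°, groundspeed 158.4 kt
Leg 2: heading 161.3°; drift +4.6° → track 165.9°, groundspeed 120.6 kt
Leg 3: heading 36.9°; drift -8.4° → track 28.5°, groundspeed 143.0 kt
Leg 4: heading 22.8°; drift -7.6° → track 15.2°, groundspeed 147.8 kt
Leg 5: heading 92.4°; drift -6.5° → track 85.9°, groundspeed 124.0 kt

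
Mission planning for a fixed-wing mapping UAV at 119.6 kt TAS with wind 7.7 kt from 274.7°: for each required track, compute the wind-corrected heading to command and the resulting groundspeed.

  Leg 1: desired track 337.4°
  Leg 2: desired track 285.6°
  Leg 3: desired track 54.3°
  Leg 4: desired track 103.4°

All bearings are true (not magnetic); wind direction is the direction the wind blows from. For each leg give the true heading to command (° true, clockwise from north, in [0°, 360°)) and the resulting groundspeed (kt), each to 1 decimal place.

Leg 1: desired track 337.4°; wind correction -3.3° → command heading 334.1°, groundspeed 115.9 kt
Leg 2: desired track 285.6°; wind correction -0.7° → command heading 284.9°, groundspeed 112.0 kt
Leg 3: desired track 54.3°; wind correction -2.4° → command heading 51.9°, groundspeed 125.4 kt
Leg 4: desired track 103.4°; wind correction +0.6° → command heading 104.0°, groundspeed 127.2 kt

Leg 1: heading=334.1°, groundspeed=115.9 kt
Leg 2: heading=284.9°, groundspeed=112.0 kt
Leg 3: heading=51.9°, groundspeed=125.4 kt
Leg 4: heading=104.0°, groundspeed=127.2 kt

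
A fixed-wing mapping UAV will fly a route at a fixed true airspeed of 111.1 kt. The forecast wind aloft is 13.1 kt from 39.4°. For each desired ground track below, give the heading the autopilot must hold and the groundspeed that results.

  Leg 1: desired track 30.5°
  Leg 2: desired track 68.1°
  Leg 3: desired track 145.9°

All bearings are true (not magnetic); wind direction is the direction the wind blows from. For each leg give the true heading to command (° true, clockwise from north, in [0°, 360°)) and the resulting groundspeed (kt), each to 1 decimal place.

Leg 1: heading=31.5°, groundspeed=98.1 kt
Leg 2: heading=64.9°, groundspeed=99.4 kt
Leg 3: heading=139.4°, groundspeed=114.1 kt

Leg 1: desired track 30.5°; wind correction +1.0° → command heading 31.5°, groundspeed 98.1 kt
Leg 2: desired track 68.1°; wind correction -3.2° → command heading 64.9°, groundspeed 99.4 kt
Leg 3: desired track 145.9°; wind correction -6.5° → command heading 139.4°, groundspeed 114.1 kt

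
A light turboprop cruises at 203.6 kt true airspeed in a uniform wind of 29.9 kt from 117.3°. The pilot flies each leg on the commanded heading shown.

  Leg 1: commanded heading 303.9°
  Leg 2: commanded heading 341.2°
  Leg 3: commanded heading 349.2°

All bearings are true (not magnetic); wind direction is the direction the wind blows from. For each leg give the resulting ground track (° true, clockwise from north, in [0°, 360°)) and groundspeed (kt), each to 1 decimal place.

Leg 1: heading 303.9°; drift -0.8° → track 303.1°, groundspeed 233.3 kt
Leg 2: heading 341.2°; drift -5.3° → track 335.9°, groundspeed 226.1 kt
Leg 3: heading 349.2°; drift -6.0° → track 343.2°, groundspeed 223.3 kt

Leg 1: track=303.1°, groundspeed=233.3 kt
Leg 2: track=335.9°, groundspeed=226.1 kt
Leg 3: track=343.2°, groundspeed=223.3 kt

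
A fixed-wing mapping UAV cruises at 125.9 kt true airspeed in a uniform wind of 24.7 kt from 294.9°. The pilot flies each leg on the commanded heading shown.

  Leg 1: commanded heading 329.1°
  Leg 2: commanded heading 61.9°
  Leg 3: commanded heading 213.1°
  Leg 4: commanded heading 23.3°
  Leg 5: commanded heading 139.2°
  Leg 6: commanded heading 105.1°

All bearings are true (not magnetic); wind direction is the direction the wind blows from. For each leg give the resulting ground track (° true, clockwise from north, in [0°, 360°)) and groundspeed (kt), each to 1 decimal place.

Leg 1: track=336.6°, groundspeed=106.4 kt
Leg 2: track=69.9°, groundspeed=142.1 kt
Leg 3: track=201.8°, groundspeed=124.8 kt
Leg 4: track=34.5°, groundspeed=127.6 kt
Leg 5: track=135.3°, groundspeed=148.8 kt
Leg 6: track=106.7°, groundspeed=150.3 kt

Leg 1: heading 329.1°; drift +7.5° → track 336.6°, groundspeed 106.4 kt
Leg 2: heading 61.9°; drift +8.0° → track 69.9°, groundspeed 142.1 kt
Leg 3: heading 213.1°; drift -11.3° → track 201.8°, groundspeed 124.8 kt
Leg 4: heading 23.3°; drift +11.2° → track 34.5°, groundspeed 127.6 kt
Leg 5: heading 139.2°; drift -3.9° → track 135.3°, groundspeed 148.8 kt
Leg 6: heading 105.1°; drift +1.6° → track 106.7°, groundspeed 150.3 kt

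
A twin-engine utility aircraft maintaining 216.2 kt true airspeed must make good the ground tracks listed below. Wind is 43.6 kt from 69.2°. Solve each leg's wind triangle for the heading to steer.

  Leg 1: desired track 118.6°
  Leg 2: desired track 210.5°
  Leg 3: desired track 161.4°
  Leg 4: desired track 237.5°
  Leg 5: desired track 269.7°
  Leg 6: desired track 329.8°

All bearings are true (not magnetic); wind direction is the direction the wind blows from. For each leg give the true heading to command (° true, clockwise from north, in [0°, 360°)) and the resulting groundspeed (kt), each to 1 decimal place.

Leg 1: desired track 118.6°; wind correction -8.8° → command heading 109.8°, groundspeed 185.3 kt
Leg 2: desired track 210.5°; wind correction -7.2° → command heading 203.3°, groundspeed 248.5 kt
Leg 3: desired track 161.4°; wind correction -11.6° → command heading 149.8°, groundspeed 213.4 kt
Leg 4: desired track 237.5°; wind correction -2.3° → command heading 235.2°, groundspeed 258.7 kt
Leg 5: desired track 269.7°; wind correction +4.0° → command heading 273.7°, groundspeed 256.5 kt
Leg 6: desired track 329.8°; wind correction +11.5° → command heading 341.3°, groundspeed 219.0 kt

Leg 1: heading=109.8°, groundspeed=185.3 kt
Leg 2: heading=203.3°, groundspeed=248.5 kt
Leg 3: heading=149.8°, groundspeed=213.4 kt
Leg 4: heading=235.2°, groundspeed=258.7 kt
Leg 5: heading=273.7°, groundspeed=256.5 kt
Leg 6: heading=341.3°, groundspeed=219.0 kt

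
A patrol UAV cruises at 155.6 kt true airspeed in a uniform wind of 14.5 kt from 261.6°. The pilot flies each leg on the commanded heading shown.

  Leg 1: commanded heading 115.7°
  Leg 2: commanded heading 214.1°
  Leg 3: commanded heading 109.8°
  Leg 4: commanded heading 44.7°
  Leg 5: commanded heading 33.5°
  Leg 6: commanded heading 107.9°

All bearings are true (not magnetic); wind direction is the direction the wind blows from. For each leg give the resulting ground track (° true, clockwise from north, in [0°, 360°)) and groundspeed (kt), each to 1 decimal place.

Leg 1: heading 115.7°; drift -2.8° → track 112.9°, groundspeed 167.8 kt
Leg 2: heading 214.1°; drift -4.2° → track 209.9°, groundspeed 146.2 kt
Leg 3: heading 109.8°; drift -2.3° → track 107.5°, groundspeed 168.5 kt
Leg 4: heading 44.7°; drift +3.0° → track 47.7°, groundspeed 167.4 kt
Leg 5: heading 33.5°; drift +3.7° → track 37.2°, groundspeed 165.6 kt
Leg 6: heading 107.9°; drift -2.2° → track 105.7°, groundspeed 168.7 kt

Leg 1: track=112.9°, groundspeed=167.8 kt
Leg 2: track=209.9°, groundspeed=146.2 kt
Leg 3: track=107.5°, groundspeed=168.5 kt
Leg 4: track=47.7°, groundspeed=167.4 kt
Leg 5: track=37.2°, groundspeed=165.6 kt
Leg 6: track=105.7°, groundspeed=168.7 kt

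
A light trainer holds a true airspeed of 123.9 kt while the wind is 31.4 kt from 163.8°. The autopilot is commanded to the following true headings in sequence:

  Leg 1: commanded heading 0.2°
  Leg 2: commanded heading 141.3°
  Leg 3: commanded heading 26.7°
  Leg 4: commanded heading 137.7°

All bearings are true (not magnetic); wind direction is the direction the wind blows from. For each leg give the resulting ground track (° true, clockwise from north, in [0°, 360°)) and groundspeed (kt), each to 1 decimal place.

Leg 1: heading 0.2°; drift -3.3° → track 356.9°, groundspeed 154.3 kt
Leg 2: heading 141.3°; drift -7.2° → track 134.1°, groundspeed 95.6 kt
Leg 3: heading 26.7°; drift -8.3° → track 18.4°, groundspeed 148.4 kt
Leg 4: heading 137.7°; drift -8.2° → track 129.5°, groundspeed 96.7 kt

Leg 1: track=356.9°, groundspeed=154.3 kt
Leg 2: track=134.1°, groundspeed=95.6 kt
Leg 3: track=18.4°, groundspeed=148.4 kt
Leg 4: track=129.5°, groundspeed=96.7 kt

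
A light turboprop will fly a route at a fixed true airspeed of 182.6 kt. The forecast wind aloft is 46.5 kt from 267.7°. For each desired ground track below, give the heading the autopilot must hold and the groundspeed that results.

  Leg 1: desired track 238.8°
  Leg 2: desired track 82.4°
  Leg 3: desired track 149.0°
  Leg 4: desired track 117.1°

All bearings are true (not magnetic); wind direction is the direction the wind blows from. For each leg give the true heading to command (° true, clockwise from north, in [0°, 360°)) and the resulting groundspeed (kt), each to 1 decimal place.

Leg 1: heading=245.9°, groundspeed=140.5 kt
Leg 2: heading=81.1°, groundspeed=228.9 kt
Leg 3: heading=161.9°, groundspeed=200.3 kt
Leg 4: heading=124.3°, groundspeed=221.7 kt

Leg 1: desired track 238.8°; wind correction +7.1° → command heading 245.9°, groundspeed 140.5 kt
Leg 2: desired track 82.4°; wind correction -1.3° → command heading 81.1°, groundspeed 228.9 kt
Leg 3: desired track 149.0°; wind correction +12.9° → command heading 161.9°, groundspeed 200.3 kt
Leg 4: desired track 117.1°; wind correction +7.2° → command heading 124.3°, groundspeed 221.7 kt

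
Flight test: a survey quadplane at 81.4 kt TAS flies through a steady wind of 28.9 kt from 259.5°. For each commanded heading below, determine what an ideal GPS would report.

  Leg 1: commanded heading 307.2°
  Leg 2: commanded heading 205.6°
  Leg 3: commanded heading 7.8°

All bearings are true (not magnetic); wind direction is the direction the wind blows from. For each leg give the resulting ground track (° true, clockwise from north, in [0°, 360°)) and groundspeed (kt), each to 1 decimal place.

Leg 1: heading 307.2°; drift +19.0° → track 326.2°, groundspeed 65.5 kt
Leg 2: heading 205.6°; drift -19.9° → track 185.7°, groundspeed 68.5 kt
Leg 3: heading 7.8°; drift +16.9° → track 24.7°, groundspeed 94.5 kt

Leg 1: track=326.2°, groundspeed=65.5 kt
Leg 2: track=185.7°, groundspeed=68.5 kt
Leg 3: track=24.7°, groundspeed=94.5 kt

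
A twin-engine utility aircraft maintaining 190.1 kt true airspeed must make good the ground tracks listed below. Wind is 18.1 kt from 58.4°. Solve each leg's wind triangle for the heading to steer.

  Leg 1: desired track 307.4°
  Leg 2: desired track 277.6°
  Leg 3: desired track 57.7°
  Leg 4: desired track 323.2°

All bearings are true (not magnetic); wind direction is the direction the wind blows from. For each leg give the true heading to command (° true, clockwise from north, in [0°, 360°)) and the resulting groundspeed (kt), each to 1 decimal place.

Leg 1: desired track 307.4°; wind correction +5.1° → command heading 312.5°, groundspeed 195.8 kt
Leg 2: desired track 277.6°; wind correction +3.4° → command heading 281.0°, groundspeed 203.8 kt
Leg 3: desired track 57.7°; wind correction +0.1° → command heading 57.8°, groundspeed 172.0 kt
Leg 4: desired track 323.2°; wind correction +5.4° → command heading 328.6°, groundspeed 190.9 kt

Leg 1: heading=312.5°, groundspeed=195.8 kt
Leg 2: heading=281.0°, groundspeed=203.8 kt
Leg 3: heading=57.8°, groundspeed=172.0 kt
Leg 4: heading=328.6°, groundspeed=190.9 kt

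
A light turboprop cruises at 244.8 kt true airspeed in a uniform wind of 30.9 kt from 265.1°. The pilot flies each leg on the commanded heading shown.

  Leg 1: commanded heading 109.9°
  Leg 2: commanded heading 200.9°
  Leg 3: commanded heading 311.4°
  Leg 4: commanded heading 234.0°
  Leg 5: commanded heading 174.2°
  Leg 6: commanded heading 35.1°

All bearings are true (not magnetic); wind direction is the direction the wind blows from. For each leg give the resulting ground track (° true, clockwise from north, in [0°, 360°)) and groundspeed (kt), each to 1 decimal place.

Leg 1: track=107.2°, groundspeed=273.2 kt
Leg 2: track=194.0°, groundspeed=233.0 kt
Leg 3: track=317.1°, groundspeed=224.6 kt
Leg 4: track=229.8°, groundspeed=218.9 kt
Leg 5: track=167.0°, groundspeed=247.2 kt
Leg 6: track=40.2°, groundspeed=265.7 kt

Leg 1: heading 109.9°; drift -2.7° → track 107.2°, groundspeed 273.2 kt
Leg 2: heading 200.9°; drift -6.9° → track 194.0°, groundspeed 233.0 kt
Leg 3: heading 311.4°; drift +5.7° → track 317.1°, groundspeed 224.6 kt
Leg 4: heading 234.0°; drift -4.2° → track 229.8°, groundspeed 218.9 kt
Leg 5: heading 174.2°; drift -7.2° → track 167.0°, groundspeed 247.2 kt
Leg 6: heading 35.1°; drift +5.1° → track 40.2°, groundspeed 265.7 kt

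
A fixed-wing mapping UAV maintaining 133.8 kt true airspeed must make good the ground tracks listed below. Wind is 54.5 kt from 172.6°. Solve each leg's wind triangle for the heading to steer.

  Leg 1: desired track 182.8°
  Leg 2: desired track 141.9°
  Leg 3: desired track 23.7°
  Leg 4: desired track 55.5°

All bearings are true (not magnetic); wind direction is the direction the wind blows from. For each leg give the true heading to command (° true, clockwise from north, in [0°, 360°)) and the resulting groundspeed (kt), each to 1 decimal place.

Leg 1: heading=178.7°, groundspeed=79.8 kt
Leg 2: heading=153.9°, groundspeed=84.0 kt
Leg 3: heading=35.8°, groundspeed=177.5 kt
Leg 4: heading=76.8°, groundspeed=149.5 kt

Leg 1: desired track 182.8°; wind correction -4.1° → command heading 178.7°, groundspeed 79.8 kt
Leg 2: desired track 141.9°; wind correction +12.0° → command heading 153.9°, groundspeed 84.0 kt
Leg 3: desired track 23.7°; wind correction +12.1° → command heading 35.8°, groundspeed 177.5 kt
Leg 4: desired track 55.5°; wind correction +21.3° → command heading 76.8°, groundspeed 149.5 kt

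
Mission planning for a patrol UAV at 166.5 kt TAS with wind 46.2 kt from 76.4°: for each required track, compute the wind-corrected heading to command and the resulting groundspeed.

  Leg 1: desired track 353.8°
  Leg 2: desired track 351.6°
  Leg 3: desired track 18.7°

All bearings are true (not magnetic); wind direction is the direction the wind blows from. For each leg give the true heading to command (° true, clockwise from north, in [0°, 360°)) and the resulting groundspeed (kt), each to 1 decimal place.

Leg 1: desired track 353.8°; wind correction +16.0° → command heading 9.8°, groundspeed 154.1 kt
Leg 2: desired track 351.6°; wind correction +16.0° → command heading 7.6°, groundspeed 155.8 kt
Leg 3: desired track 18.7°; wind correction +13.6° → command heading 32.3°, groundspeed 137.2 kt

Leg 1: heading=9.8°, groundspeed=154.1 kt
Leg 2: heading=7.6°, groundspeed=155.8 kt
Leg 3: heading=32.3°, groundspeed=137.2 kt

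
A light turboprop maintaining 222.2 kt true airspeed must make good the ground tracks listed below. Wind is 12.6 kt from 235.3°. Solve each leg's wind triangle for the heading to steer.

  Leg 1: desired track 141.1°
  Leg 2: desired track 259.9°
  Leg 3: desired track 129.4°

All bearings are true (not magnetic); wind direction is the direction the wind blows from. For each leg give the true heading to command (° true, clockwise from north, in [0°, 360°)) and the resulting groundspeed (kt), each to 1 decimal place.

Leg 1: heading=144.3°, groundspeed=222.8 kt
Leg 2: heading=258.5°, groundspeed=210.7 kt
Leg 3: heading=132.5°, groundspeed=225.3 kt

Leg 1: desired track 141.1°; wind correction +3.2° → command heading 144.3°, groundspeed 222.8 kt
Leg 2: desired track 259.9°; wind correction -1.4° → command heading 258.5°, groundspeed 210.7 kt
Leg 3: desired track 129.4°; wind correction +3.1° → command heading 132.5°, groundspeed 225.3 kt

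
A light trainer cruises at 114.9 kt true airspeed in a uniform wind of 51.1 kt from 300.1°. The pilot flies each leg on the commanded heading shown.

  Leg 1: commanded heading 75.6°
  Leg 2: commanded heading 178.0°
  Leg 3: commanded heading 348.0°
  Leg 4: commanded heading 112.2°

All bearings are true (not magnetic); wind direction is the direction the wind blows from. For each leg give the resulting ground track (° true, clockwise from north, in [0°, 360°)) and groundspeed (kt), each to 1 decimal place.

Leg 1: track=88.9°, groundspeed=155.5 kt
Leg 2: track=161.1°, groundspeed=148.5 kt
Leg 3: track=13.2°, groundspeed=89.1 kt
Leg 4: track=114.6°, groundspeed=165.7 kt

Leg 1: heading 75.6°; drift +13.3° → track 88.9°, groundspeed 155.5 kt
Leg 2: heading 178.0°; drift -16.9° → track 161.1°, groundspeed 148.5 kt
Leg 3: heading 348.0°; drift +25.2° → track 13.2°, groundspeed 89.1 kt
Leg 4: heading 112.2°; drift +2.4° → track 114.6°, groundspeed 165.7 kt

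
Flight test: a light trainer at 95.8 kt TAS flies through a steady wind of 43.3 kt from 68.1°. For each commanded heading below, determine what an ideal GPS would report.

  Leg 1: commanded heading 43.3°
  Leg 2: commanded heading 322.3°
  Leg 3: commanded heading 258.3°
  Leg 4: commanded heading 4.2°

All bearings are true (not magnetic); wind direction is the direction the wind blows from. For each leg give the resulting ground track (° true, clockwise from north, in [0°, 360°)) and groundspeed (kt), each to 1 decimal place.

Leg 1: track=25.5°, groundspeed=59.3 kt
Leg 2: track=301.1°, groundspeed=115.4 kt
Leg 3: track=255.1°, groundspeed=138.6 kt
Leg 4: track=337.3°, groundspeed=86.0 kt

Leg 1: heading 43.3°; drift -17.8° → track 25.5°, groundspeed 59.3 kt
Leg 2: heading 322.3°; drift -21.2° → track 301.1°, groundspeed 115.4 kt
Leg 3: heading 258.3°; drift -3.2° → track 255.1°, groundspeed 138.6 kt
Leg 4: heading 4.2°; drift -26.9° → track 337.3°, groundspeed 86.0 kt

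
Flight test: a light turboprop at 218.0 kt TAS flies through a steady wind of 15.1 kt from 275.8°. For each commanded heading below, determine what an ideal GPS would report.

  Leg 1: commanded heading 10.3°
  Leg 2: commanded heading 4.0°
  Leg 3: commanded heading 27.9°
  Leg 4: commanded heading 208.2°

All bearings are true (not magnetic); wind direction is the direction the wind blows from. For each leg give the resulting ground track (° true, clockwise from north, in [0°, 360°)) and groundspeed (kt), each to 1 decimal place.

Leg 1: heading 10.3°; drift +3.9° → track 14.2°, groundspeed 219.7 kt
Leg 2: heading 4.0°; drift +4.0° → track 8.0°, groundspeed 218.0 kt
Leg 3: heading 27.9°; drift +3.6° → track 31.5°, groundspeed 224.1 kt
Leg 4: heading 208.2°; drift -3.8° → track 204.4°, groundspeed 212.7 kt

Leg 1: track=14.2°, groundspeed=219.7 kt
Leg 2: track=8.0°, groundspeed=218.0 kt
Leg 3: track=31.5°, groundspeed=224.1 kt
Leg 4: track=204.4°, groundspeed=212.7 kt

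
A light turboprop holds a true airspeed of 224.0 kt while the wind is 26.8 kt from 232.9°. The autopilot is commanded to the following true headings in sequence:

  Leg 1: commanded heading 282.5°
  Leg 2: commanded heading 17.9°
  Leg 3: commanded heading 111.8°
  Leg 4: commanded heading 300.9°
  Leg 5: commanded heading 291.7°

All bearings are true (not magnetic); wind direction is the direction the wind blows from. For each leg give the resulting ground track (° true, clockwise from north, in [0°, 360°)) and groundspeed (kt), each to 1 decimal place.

Leg 1: heading 282.5°; drift +5.6° → track 288.1°, groundspeed 207.6 kt
Leg 2: heading 17.9°; drift +3.6° → track 21.5°, groundspeed 246.4 kt
Leg 3: heading 111.8°; drift -5.5° → track 106.3°, groundspeed 238.9 kt
Leg 4: heading 300.9°; drift +6.6° → track 307.5°, groundspeed 215.4 kt
Leg 5: heading 291.7°; drift +6.2° → track 297.9°, groundspeed 211.4 kt

Leg 1: track=288.1°, groundspeed=207.6 kt
Leg 2: track=21.5°, groundspeed=246.4 kt
Leg 3: track=106.3°, groundspeed=238.9 kt
Leg 4: track=307.5°, groundspeed=215.4 kt
Leg 5: track=297.9°, groundspeed=211.4 kt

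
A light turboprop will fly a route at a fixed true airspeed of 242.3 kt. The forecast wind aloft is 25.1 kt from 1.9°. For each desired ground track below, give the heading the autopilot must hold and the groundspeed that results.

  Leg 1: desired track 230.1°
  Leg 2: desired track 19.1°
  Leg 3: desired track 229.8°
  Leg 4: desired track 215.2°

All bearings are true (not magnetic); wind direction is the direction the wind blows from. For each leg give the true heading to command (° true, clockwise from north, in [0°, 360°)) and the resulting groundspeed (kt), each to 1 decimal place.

Leg 1: heading=234.5°, groundspeed=258.3 kt
Leg 2: heading=17.3°, groundspeed=218.2 kt
Leg 3: heading=234.2°, groundspeed=258.4 kt
Leg 4: heading=218.5°, groundspeed=262.9 kt

Leg 1: desired track 230.1°; wind correction +4.4° → command heading 234.5°, groundspeed 258.3 kt
Leg 2: desired track 19.1°; wind correction -1.8° → command heading 17.3°, groundspeed 218.2 kt
Leg 3: desired track 229.8°; wind correction +4.4° → command heading 234.2°, groundspeed 258.4 kt
Leg 4: desired track 215.2°; wind correction +3.3° → command heading 218.5°, groundspeed 262.9 kt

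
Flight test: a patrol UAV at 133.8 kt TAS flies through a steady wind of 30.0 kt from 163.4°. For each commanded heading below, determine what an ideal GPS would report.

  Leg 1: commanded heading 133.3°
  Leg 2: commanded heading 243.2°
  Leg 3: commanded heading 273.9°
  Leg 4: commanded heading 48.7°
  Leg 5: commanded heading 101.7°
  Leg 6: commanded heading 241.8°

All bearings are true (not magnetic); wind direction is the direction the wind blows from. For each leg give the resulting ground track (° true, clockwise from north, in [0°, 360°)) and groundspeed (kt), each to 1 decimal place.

Leg 1: heading 133.3°; drift -7.9° → track 125.4°, groundspeed 108.9 kt
Leg 2: heading 243.2°; drift +12.9° → track 256.1°, groundspeed 131.8 kt
Leg 3: heading 273.9°; drift +11.0° → track 284.9°, groundspeed 147.0 kt
Leg 4: heading 48.7°; drift -10.6° → track 38.1°, groundspeed 148.9 kt
Leg 5: heading 101.7°; drift -12.5° → track 89.2°, groundspeed 122.5 kt
Leg 6: heading 241.8°; drift +13.0° → track 254.8°, groundspeed 131.1 kt

Leg 1: track=125.4°, groundspeed=108.9 kt
Leg 2: track=256.1°, groundspeed=131.8 kt
Leg 3: track=284.9°, groundspeed=147.0 kt
Leg 4: track=38.1°, groundspeed=148.9 kt
Leg 5: track=89.2°, groundspeed=122.5 kt
Leg 6: track=254.8°, groundspeed=131.1 kt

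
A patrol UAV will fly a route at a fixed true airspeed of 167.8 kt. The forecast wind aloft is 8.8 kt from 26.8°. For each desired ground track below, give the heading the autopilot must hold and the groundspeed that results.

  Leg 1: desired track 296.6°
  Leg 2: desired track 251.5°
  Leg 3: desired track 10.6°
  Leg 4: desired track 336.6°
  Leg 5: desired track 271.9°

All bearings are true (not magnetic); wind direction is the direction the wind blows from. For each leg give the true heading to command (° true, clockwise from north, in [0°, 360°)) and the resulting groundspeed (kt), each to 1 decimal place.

Leg 1: heading=299.6°, groundspeed=167.6 kt
Leg 2: heading=253.6°, groundspeed=173.9 kt
Leg 3: heading=11.4°, groundspeed=159.3 kt
Leg 4: heading=338.9°, groundspeed=162.0 kt
Leg 5: heading=274.6°, groundspeed=171.3 kt

Leg 1: desired track 296.6°; wind correction +3.0° → command heading 299.6°, groundspeed 167.6 kt
Leg 2: desired track 251.5°; wind correction +2.1° → command heading 253.6°, groundspeed 173.9 kt
Leg 3: desired track 10.6°; wind correction +0.8° → command heading 11.4°, groundspeed 159.3 kt
Leg 4: desired track 336.6°; wind correction +2.3° → command heading 338.9°, groundspeed 162.0 kt
Leg 5: desired track 271.9°; wind correction +2.7° → command heading 274.6°, groundspeed 171.3 kt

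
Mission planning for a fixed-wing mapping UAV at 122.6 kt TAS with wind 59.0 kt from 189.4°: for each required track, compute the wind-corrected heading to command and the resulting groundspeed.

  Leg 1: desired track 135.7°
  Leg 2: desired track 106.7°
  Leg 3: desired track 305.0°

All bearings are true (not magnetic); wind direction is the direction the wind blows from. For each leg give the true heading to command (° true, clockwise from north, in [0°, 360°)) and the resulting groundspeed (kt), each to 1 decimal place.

Leg 1: desired track 135.7°; wind correction +22.8° → command heading 158.5°, groundspeed 78.1 kt
Leg 2: desired track 106.7°; wind correction +28.5° → command heading 135.2°, groundspeed 100.2 kt
Leg 3: desired track 305.0°; wind correction -25.7° → command heading 279.3°, groundspeed 135.9 kt

Leg 1: heading=158.5°, groundspeed=78.1 kt
Leg 2: heading=135.2°, groundspeed=100.2 kt
Leg 3: heading=279.3°, groundspeed=135.9 kt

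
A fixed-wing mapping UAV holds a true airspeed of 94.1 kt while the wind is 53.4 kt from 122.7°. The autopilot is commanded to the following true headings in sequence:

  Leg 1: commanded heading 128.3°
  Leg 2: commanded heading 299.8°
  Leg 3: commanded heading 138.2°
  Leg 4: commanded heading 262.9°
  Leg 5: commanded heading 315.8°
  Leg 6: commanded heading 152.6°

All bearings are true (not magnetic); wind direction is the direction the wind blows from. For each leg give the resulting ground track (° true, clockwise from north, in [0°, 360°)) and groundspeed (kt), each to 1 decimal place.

Leg 1: track=135.6°, groundspeed=41.3 kt
Leg 2: track=300.8°, groundspeed=147.5 kt
Leg 3: track=156.7°, groundspeed=45.0 kt
Leg 4: track=277.1°, groundspeed=139.4 kt
Leg 5: track=311.1°, groundspeed=146.6 kt
Leg 6: track=181.7°, groundspeed=54.7 kt

Leg 1: heading 128.3°; drift +7.3° → track 135.6°, groundspeed 41.3 kt
Leg 2: heading 299.8°; drift +1.0° → track 300.8°, groundspeed 147.5 kt
Leg 3: heading 138.2°; drift +18.5° → track 156.7°, groundspeed 45.0 kt
Leg 4: heading 262.9°; drift +14.2° → track 277.1°, groundspeed 139.4 kt
Leg 5: heading 315.8°; drift -4.7° → track 311.1°, groundspeed 146.6 kt
Leg 6: heading 152.6°; drift +29.1° → track 181.7°, groundspeed 54.7 kt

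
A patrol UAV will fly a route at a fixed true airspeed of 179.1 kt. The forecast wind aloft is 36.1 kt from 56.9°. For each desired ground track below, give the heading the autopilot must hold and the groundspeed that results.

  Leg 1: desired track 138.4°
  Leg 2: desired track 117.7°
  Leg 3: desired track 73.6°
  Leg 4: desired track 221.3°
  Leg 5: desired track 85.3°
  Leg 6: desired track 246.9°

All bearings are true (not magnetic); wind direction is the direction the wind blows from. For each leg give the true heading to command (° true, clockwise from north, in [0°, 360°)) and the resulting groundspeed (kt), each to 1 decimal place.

Leg 1: desired track 138.4°; wind correction -11.5° → command heading 126.9°, groundspeed 170.2 kt
Leg 2: desired track 117.7°; wind correction -10.1° → command heading 107.6°, groundspeed 158.7 kt
Leg 3: desired track 73.6°; wind correction -3.3° → command heading 70.3°, groundspeed 144.2 kt
Leg 4: desired track 221.3°; wind correction -3.1° → command heading 218.2°, groundspeed 213.6 kt
Leg 5: desired track 85.3°; wind correction -5.5° → command heading 79.8°, groundspeed 146.5 kt
Leg 6: desired track 246.9°; wind correction +2.0° → command heading 248.9°, groundspeed 214.5 kt

Leg 1: heading=126.9°, groundspeed=170.2 kt
Leg 2: heading=107.6°, groundspeed=158.7 kt
Leg 3: heading=70.3°, groundspeed=144.2 kt
Leg 4: heading=218.2°, groundspeed=213.6 kt
Leg 5: heading=79.8°, groundspeed=146.5 kt
Leg 6: heading=248.9°, groundspeed=214.5 kt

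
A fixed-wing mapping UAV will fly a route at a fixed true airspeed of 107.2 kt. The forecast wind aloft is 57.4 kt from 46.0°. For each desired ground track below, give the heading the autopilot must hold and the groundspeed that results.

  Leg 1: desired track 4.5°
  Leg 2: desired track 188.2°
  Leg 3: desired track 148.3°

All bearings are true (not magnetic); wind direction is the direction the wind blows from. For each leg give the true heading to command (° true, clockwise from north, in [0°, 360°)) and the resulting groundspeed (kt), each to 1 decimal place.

Leg 1: desired track 4.5°; wind correction +20.8° → command heading 25.3°, groundspeed 57.2 kt
Leg 2: desired track 188.2°; wind correction -19.2° → command heading 169.0°, groundspeed 146.6 kt
Leg 3: desired track 148.3°; wind correction -31.5° → command heading 116.8°, groundspeed 103.6 kt

Leg 1: heading=25.3°, groundspeed=57.2 kt
Leg 2: heading=169.0°, groundspeed=146.6 kt
Leg 3: heading=116.8°, groundspeed=103.6 kt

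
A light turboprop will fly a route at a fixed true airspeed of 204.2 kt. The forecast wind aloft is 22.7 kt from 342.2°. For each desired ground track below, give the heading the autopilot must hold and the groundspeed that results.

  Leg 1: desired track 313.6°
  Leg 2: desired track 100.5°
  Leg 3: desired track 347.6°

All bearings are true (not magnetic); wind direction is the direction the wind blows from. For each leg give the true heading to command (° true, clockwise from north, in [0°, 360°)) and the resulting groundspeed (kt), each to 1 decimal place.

Leg 1: desired track 313.6°; wind correction +3.1° → command heading 316.7°, groundspeed 184.0 kt
Leg 2: desired track 100.5°; wind correction -5.6° → command heading 94.9°, groundspeed 214.0 kt
Leg 3: desired track 347.6°; wind correction -0.6° → command heading 347.0°, groundspeed 181.6 kt

Leg 1: heading=316.7°, groundspeed=184.0 kt
Leg 2: heading=94.9°, groundspeed=214.0 kt
Leg 3: heading=347.0°, groundspeed=181.6 kt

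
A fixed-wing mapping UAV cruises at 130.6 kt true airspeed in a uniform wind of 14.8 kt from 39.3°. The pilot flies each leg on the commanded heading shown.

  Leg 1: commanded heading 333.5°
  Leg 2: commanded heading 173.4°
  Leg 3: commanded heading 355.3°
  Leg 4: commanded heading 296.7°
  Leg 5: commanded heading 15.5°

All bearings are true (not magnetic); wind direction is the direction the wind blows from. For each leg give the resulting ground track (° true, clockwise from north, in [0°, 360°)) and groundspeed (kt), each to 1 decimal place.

Leg 1: track=327.3°, groundspeed=125.3 kt
Leg 2: track=177.7°, groundspeed=141.3 kt
Leg 3: track=350.4°, groundspeed=120.4 kt
Leg 4: track=290.5°, groundspeed=134.6 kt
Leg 5: track=12.6°, groundspeed=117.2 kt

Leg 1: heading 333.5°; drift -6.2° → track 327.3°, groundspeed 125.3 kt
Leg 2: heading 173.4°; drift +4.3° → track 177.7°, groundspeed 141.3 kt
Leg 3: heading 355.3°; drift -4.9° → track 350.4°, groundspeed 120.4 kt
Leg 4: heading 296.7°; drift -6.2° → track 290.5°, groundspeed 134.6 kt
Leg 5: heading 15.5°; drift -2.9° → track 12.6°, groundspeed 117.2 kt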